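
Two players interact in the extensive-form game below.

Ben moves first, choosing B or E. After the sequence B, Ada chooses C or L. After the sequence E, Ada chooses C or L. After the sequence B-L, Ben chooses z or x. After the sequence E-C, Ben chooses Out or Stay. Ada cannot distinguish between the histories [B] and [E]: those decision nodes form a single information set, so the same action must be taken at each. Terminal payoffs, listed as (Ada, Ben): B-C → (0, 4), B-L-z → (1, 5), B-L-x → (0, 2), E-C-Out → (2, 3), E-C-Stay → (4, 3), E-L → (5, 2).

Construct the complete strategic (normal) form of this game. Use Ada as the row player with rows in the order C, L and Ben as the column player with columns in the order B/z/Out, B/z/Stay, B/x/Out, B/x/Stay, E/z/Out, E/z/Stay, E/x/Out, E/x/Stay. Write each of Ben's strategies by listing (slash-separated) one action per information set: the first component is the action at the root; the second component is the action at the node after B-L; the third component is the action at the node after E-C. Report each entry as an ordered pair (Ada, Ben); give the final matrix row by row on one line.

C: (0,4) (0,4) (0,4) (0,4) (2,3) (4,3) (2,3) (4,3) | L: (1,5) (1,5) (0,2) (0,2) (5,2) (5,2) (5,2) (5,2)

Row C: B/z/Out→(0,4), B/z/Stay→(0,4), B/x/Out→(0,4), B/x/Stay→(0,4), E/z/Out→(2,3), E/z/Stay→(4,3), E/x/Out→(2,3), E/x/Stay→(4,3)
Row L: B/z/Out→(1,5), B/z/Stay→(1,5), B/x/Out→(0,2), B/x/Stay→(0,2), E/z/Out→(5,2), E/z/Stay→(5,2), E/x/Out→(5,2), E/x/Stay→(5,2)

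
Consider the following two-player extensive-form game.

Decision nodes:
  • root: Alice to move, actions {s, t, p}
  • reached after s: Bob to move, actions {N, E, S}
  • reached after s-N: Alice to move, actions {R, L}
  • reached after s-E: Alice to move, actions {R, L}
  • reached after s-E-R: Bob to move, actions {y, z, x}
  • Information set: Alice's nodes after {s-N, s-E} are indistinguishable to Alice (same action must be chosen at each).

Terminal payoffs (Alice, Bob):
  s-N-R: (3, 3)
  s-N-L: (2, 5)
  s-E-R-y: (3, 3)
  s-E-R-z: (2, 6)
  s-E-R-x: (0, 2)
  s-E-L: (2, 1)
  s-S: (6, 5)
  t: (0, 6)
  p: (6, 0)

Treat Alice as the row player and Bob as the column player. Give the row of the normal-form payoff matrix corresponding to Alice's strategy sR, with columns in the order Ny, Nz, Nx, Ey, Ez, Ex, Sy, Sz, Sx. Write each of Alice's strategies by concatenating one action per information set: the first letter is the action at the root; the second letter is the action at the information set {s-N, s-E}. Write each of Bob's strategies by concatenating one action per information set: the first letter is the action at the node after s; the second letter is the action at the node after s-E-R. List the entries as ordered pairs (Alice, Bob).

(3,3) (3,3) (3,3) (3,3) (2,6) (0,2) (6,5) (6,5) (6,5)

vs Ny: Alice plays s → Bob plays N at [s] → Alice plays R at [s-N] → (3, 3)
vs Nz: Alice plays s → Bob plays N at [s] → Alice plays R at [s-N] → (3, 3)
vs Nx: Alice plays s → Bob plays N at [s] → Alice plays R at [s-N] → (3, 3)
vs Ey: Alice plays s → Bob plays E at [s] → Alice plays R at [s-E] → Bob plays y at [s-E-R] → (3, 3)
vs Ez: Alice plays s → Bob plays E at [s] → Alice plays R at [s-E] → Bob plays z at [s-E-R] → (2, 6)
vs Ex: Alice plays s → Bob plays E at [s] → Alice plays R at [s-E] → Bob plays x at [s-E-R] → (0, 2)
vs Sy: Alice plays s → Bob plays S at [s] → (6, 5)
vs Sz: Alice plays s → Bob plays S at [s] → (6, 5)
vs Sx: Alice plays s → Bob plays S at [s] → (6, 5)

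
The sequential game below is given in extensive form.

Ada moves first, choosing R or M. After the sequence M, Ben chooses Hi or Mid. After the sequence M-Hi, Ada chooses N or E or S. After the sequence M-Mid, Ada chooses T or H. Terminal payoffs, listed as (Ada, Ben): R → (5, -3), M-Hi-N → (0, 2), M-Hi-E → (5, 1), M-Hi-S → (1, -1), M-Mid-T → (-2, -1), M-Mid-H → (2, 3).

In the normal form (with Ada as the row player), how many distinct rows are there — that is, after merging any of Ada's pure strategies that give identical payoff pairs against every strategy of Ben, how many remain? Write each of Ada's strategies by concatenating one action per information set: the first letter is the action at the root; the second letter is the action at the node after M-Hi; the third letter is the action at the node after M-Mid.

7

Ada has 12 pure strategies: RNT, RNH, RET, REH, RST, RSH, MNT, MNH, MET, MEH, MST, MSH. Columns: Hi, Mid.
{RNT, RNH, RET, REH, RST, RSH} → row (5,-3) (5,-3)
{MNT} → row (0,2) (-2,-1)
{MNH} → row (0,2) (2,3)
{MET} → row (5,1) (-2,-1)
{MEH} → row (5,1) (2,3)
{MST} → row (1,-1) (-2,-1)
{MSH} → row (1,-1) (2,3)
That's 7 distinct rows out of 12 strategies.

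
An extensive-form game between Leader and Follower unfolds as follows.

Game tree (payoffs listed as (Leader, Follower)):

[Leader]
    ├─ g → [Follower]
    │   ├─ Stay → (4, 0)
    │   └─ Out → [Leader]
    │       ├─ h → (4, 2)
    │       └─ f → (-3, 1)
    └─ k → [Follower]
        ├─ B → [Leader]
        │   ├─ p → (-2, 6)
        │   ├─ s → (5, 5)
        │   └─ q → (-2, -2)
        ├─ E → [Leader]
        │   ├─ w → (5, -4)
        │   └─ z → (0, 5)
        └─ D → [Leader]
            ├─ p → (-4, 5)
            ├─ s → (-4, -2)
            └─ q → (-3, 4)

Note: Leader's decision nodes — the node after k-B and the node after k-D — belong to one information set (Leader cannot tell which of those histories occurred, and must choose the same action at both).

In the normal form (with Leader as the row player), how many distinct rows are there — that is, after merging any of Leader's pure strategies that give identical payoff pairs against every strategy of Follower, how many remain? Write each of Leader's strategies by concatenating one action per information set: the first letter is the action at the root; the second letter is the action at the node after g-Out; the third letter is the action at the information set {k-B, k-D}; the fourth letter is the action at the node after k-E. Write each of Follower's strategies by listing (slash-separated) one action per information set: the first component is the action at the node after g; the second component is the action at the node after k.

8

Leader has 24 pure strategies: ghpw, ghpz, ghsw, ghsz, ghqw, ghqz, gfpw, gfpz, gfsw, gfsz, gfqw, gfqz, khpw, khpz, khsw, khsz, khqw, khqz, kfpw, kfpz, kfsw, kfsz, kfqw, kfqz. Columns: Stay/B, Stay/E, Stay/D, Out/B, Out/E, Out/D.
{ghpw, ghpz, ghsw, ghsz, ghqw, ghqz} → row (4,0) (4,0) (4,0) (4,2) (4,2) (4,2)
{gfpw, gfpz, gfsw, gfsz, gfqw, gfqz} → row (4,0) (4,0) (4,0) (-3,1) (-3,1) (-3,1)
{khpw, kfpw} → row (-2,6) (5,-4) (-4,5) (-2,6) (5,-4) (-4,5)
{khpz, kfpz} → row (-2,6) (0,5) (-4,5) (-2,6) (0,5) (-4,5)
{khsw, kfsw} → row (5,5) (5,-4) (-4,-2) (5,5) (5,-4) (-4,-2)
{khsz, kfsz} → row (5,5) (0,5) (-4,-2) (5,5) (0,5) (-4,-2)
{khqw, kfqw} → row (-2,-2) (5,-4) (-3,4) (-2,-2) (5,-4) (-3,4)
{khqz, kfqz} → row (-2,-2) (0,5) (-3,4) (-2,-2) (0,5) (-3,4)
That's 8 distinct rows out of 24 strategies.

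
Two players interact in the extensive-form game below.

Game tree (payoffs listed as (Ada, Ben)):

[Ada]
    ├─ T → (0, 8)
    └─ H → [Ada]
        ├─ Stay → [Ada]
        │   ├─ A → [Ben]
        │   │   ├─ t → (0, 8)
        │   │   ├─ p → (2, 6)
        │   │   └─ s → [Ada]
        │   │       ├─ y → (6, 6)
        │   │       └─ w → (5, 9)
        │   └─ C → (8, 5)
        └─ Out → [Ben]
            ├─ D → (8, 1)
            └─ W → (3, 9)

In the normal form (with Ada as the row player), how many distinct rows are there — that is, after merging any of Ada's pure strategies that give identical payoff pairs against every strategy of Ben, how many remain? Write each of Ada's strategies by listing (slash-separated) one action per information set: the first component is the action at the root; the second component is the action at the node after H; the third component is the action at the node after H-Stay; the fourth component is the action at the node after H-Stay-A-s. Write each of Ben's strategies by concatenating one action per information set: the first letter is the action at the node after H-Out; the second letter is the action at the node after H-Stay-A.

5

Ada has 16 pure strategies: T/Stay/A/y, T/Stay/A/w, T/Stay/C/y, T/Stay/C/w, T/Out/A/y, T/Out/A/w, T/Out/C/y, T/Out/C/w, H/Stay/A/y, H/Stay/A/w, H/Stay/C/y, H/Stay/C/w, H/Out/A/y, H/Out/A/w, H/Out/C/y, H/Out/C/w. Columns: Dt, Dp, Ds, Wt, Wp, Ws.
{T/Stay/A/y, T/Stay/A/w, T/Stay/C/y, T/Stay/C/w, T/Out/A/y, T/Out/A/w, T/Out/C/y, T/Out/C/w} → row (0,8) (0,8) (0,8) (0,8) (0,8) (0,8)
{H/Stay/A/y} → row (0,8) (2,6) (6,6) (0,8) (2,6) (6,6)
{H/Stay/A/w} → row (0,8) (2,6) (5,9) (0,8) (2,6) (5,9)
{H/Stay/C/y, H/Stay/C/w} → row (8,5) (8,5) (8,5) (8,5) (8,5) (8,5)
{H/Out/A/y, H/Out/A/w, H/Out/C/y, H/Out/C/w} → row (8,1) (8,1) (8,1) (3,9) (3,9) (3,9)
That's 5 distinct rows out of 16 strategies.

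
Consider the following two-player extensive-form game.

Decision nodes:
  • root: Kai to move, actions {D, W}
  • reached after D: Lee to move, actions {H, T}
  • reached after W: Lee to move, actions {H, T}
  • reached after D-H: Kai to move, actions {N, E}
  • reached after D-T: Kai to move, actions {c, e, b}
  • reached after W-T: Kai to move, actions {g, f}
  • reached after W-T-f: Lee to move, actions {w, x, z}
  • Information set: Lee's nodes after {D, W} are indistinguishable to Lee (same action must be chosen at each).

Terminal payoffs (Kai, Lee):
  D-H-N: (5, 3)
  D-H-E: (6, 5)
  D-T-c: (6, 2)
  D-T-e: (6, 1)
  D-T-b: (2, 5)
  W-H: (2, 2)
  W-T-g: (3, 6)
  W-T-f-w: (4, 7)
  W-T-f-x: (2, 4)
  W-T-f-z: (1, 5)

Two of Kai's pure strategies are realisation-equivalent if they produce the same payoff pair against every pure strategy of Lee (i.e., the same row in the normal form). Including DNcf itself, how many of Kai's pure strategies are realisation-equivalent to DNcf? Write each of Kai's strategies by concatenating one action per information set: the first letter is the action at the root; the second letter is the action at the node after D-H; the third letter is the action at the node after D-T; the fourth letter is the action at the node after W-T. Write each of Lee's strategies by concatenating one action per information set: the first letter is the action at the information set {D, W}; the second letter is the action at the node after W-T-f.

2

Row for DNcf (columns Hw, Hx, Hz, Tw, Tx, Tz): (5,3) (5,3) (5,3) (6,2) (6,2) (6,2).
Under DNcf, Kai's choice at the node after W-T can never be reached regardless of what Lee does, so varying those choices leaves every outcome unchanged.
Holding the reachable choices fixed and varying the unreachable one freely already gives 2 equivalent strategies.
No other strategy reproduces this row, so those 2 are the full class: DNcg, DNcf.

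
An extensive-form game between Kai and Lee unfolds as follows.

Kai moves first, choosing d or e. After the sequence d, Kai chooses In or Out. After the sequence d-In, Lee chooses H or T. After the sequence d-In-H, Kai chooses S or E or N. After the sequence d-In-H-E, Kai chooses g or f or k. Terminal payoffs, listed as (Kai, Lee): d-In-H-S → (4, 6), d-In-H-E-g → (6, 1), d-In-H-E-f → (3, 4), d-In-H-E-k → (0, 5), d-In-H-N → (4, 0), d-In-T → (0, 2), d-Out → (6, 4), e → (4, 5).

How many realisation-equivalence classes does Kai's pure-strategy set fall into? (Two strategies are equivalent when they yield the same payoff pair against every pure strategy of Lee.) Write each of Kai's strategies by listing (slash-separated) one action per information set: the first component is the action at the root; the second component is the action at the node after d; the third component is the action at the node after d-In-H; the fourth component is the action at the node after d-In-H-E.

7

Kai has 36 pure strategies: d/In/S/g, d/In/S/f, d/In/S/k, d/In/E/g, d/In/E/f, d/In/E/k, d/In/N/g, d/In/N/f, d/In/N/k, d/Out/S/g, d/Out/S/f, d/Out/S/k, d/Out/E/g, d/Out/E/f, d/Out/E/k, d/Out/N/g, d/Out/N/f, d/Out/N/k, e/In/S/g, e/In/S/f, e/In/S/k, e/In/E/g, e/In/E/f, e/In/E/k, e/In/N/g, e/In/N/f, e/In/N/k, e/Out/S/g, e/Out/S/f, e/Out/S/k, e/Out/E/g, e/Out/E/f, e/Out/E/k, e/Out/N/g, e/Out/N/f, e/Out/N/k. Columns: H, T.
{d/In/S/g, d/In/S/f, d/In/S/k} → row (4,6) (0,2)
{d/In/E/g} → row (6,1) (0,2)
{d/In/E/f} → row (3,4) (0,2)
{d/In/E/k} → row (0,5) (0,2)
{d/In/N/g, d/In/N/f, d/In/N/k} → row (4,0) (0,2)
{d/Out/S/g, d/Out/S/f, d/Out/S/k, d/Out/E/g, d/Out/E/f, d/Out/E/k, d/Out/N/g, d/Out/N/f, d/Out/N/k} → row (6,4) (6,4)
{e/In/S/g, e/In/S/f, e/In/S/k, e/In/E/g, e/In/E/f, e/In/E/k, e/In/N/g, e/In/N/f, e/In/N/k, e/Out/S/g, e/Out/S/f, e/Out/S/k, e/Out/E/g, e/Out/E/f, e/Out/E/k, e/Out/N/g, e/Out/N/f, e/Out/N/k} → row (4,5) (4,5)
That's 7 distinct rows out of 36 strategies.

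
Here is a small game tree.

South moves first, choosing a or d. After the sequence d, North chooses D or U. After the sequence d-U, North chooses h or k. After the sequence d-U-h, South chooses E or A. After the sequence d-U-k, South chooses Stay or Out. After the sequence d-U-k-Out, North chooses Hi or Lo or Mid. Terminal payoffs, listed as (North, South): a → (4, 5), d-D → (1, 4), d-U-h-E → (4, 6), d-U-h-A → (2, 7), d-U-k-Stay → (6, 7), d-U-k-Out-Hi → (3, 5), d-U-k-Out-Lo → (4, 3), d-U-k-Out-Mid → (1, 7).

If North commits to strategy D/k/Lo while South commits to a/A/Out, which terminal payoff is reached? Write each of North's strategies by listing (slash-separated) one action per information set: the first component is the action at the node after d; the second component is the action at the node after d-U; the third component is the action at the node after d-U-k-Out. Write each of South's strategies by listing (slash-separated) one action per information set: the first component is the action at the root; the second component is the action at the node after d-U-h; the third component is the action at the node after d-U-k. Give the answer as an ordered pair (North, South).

Trace the play path from the root:
  South plays a
→ terminal payoff (4, 5).
(North's choice at the node after d is never reached on this path, so it doesn't affect the outcome.)

(4, 5)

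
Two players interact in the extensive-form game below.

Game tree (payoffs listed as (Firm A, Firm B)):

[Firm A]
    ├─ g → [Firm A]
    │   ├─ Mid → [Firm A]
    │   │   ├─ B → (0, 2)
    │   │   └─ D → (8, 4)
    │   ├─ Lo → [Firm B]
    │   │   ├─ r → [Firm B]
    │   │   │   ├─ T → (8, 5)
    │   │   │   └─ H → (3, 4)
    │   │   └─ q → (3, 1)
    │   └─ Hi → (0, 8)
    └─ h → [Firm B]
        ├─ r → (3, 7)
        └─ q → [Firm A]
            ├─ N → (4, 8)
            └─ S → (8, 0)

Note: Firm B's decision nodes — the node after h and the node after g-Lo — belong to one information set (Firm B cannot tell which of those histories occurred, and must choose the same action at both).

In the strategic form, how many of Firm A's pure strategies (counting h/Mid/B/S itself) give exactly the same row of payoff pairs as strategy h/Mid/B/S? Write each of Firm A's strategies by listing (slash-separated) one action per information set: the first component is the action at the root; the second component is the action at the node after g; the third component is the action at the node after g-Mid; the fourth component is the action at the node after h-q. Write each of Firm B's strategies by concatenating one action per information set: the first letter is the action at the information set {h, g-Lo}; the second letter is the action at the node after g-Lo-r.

Row for h/Mid/B/S (columns rT, rH, qT, qH): (3,7) (3,7) (8,0) (8,0).
Under h/Mid/B/S, Firm A's choice at the node after g and at the node after g-Mid can never be reached regardless of what Firm B does, so varying those choices leaves every outcome unchanged.
Holding the reachable choices fixed and varying the unreachable ones freely already gives 3 × 2 = 6 equivalent strategies.
No other strategy reproduces this row, so those 6 are the full class: h/Mid/B/S, h/Mid/D/S, h/Lo/B/S, h/Lo/D/S, h/Hi/B/S, h/Hi/D/S.

6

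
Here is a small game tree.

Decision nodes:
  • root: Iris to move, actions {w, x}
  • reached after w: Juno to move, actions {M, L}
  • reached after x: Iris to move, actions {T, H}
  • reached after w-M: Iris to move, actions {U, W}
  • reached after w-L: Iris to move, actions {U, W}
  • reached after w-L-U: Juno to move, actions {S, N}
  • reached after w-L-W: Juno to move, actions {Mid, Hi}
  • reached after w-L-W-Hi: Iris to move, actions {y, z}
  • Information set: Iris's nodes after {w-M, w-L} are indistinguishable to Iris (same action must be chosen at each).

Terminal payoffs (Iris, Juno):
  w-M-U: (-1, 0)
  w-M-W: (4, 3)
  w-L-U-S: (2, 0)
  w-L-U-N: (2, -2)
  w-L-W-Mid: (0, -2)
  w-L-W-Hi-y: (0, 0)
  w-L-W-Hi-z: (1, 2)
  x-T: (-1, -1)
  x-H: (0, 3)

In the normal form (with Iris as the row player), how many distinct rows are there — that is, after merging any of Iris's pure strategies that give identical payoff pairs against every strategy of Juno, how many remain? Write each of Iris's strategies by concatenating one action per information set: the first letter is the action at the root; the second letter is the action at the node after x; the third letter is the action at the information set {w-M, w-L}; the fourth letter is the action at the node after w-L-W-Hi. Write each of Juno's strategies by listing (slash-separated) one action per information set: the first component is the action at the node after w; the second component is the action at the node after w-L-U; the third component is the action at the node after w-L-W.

Iris has 16 pure strategies: wTUy, wTUz, wTWy, wTWz, wHUy, wHUz, wHWy, wHWz, xTUy, xTUz, xTWy, xTWz, xHUy, xHUz, xHWy, xHWz. Columns: M/S/Mid, M/S/Hi, M/N/Mid, M/N/Hi, L/S/Mid, L/S/Hi, L/N/Mid, L/N/Hi.
{wTUy, wTUz, wHUy, wHUz} → row (-1,0) (-1,0) (-1,0) (-1,0) (2,0) (2,0) (2,-2) (2,-2)
{wTWy, wHWy} → row (4,3) (4,3) (4,3) (4,3) (0,-2) (0,0) (0,-2) (0,0)
{wTWz, wHWz} → row (4,3) (4,3) (4,3) (4,3) (0,-2) (1,2) (0,-2) (1,2)
{xTUy, xTUz, xTWy, xTWz} → row (-1,-1) (-1,-1) (-1,-1) (-1,-1) (-1,-1) (-1,-1) (-1,-1) (-1,-1)
{xHUy, xHUz, xHWy, xHWz} → row (0,3) (0,3) (0,3) (0,3) (0,3) (0,3) (0,3) (0,3)
That's 5 distinct rows out of 16 strategies.

5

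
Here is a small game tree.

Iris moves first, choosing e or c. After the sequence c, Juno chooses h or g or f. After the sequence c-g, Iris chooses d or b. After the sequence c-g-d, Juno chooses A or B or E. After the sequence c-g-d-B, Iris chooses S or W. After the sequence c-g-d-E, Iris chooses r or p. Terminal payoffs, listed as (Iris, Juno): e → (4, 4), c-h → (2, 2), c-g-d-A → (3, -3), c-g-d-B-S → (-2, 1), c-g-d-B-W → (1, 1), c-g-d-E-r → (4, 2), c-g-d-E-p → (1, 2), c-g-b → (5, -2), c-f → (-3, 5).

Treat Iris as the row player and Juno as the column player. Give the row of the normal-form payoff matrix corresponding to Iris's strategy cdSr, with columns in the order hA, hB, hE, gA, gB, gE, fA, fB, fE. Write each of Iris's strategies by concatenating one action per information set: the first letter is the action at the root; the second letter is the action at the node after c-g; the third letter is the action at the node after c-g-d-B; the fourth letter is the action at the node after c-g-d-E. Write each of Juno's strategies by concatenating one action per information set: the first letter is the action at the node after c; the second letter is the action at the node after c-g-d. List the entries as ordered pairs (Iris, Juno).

(2,2) (2,2) (2,2) (3,-3) (-2,1) (4,2) (-3,5) (-3,5) (-3,5)

vs hA: Iris plays c → Juno plays h at [c] → (2, 2)
vs hB: Iris plays c → Juno plays h at [c] → (2, 2)
vs hE: Iris plays c → Juno plays h at [c] → (2, 2)
vs gA: Iris plays c → Juno plays g at [c] → Iris plays d at [c-g] → Juno plays A at [c-g-d] → (3, -3)
vs gB: Iris plays c → Juno plays g at [c] → Iris plays d at [c-g] → Juno plays B at [c-g-d] → Iris plays S at [c-g-d-B] → (-2, 1)
vs gE: Iris plays c → Juno plays g at [c] → Iris plays d at [c-g] → Juno plays E at [c-g-d] → Iris plays r at [c-g-d-E] → (4, 2)
vs fA: Iris plays c → Juno plays f at [c] → (-3, 5)
vs fB: Iris plays c → Juno plays f at [c] → (-3, 5)
vs fE: Iris plays c → Juno plays f at [c] → (-3, 5)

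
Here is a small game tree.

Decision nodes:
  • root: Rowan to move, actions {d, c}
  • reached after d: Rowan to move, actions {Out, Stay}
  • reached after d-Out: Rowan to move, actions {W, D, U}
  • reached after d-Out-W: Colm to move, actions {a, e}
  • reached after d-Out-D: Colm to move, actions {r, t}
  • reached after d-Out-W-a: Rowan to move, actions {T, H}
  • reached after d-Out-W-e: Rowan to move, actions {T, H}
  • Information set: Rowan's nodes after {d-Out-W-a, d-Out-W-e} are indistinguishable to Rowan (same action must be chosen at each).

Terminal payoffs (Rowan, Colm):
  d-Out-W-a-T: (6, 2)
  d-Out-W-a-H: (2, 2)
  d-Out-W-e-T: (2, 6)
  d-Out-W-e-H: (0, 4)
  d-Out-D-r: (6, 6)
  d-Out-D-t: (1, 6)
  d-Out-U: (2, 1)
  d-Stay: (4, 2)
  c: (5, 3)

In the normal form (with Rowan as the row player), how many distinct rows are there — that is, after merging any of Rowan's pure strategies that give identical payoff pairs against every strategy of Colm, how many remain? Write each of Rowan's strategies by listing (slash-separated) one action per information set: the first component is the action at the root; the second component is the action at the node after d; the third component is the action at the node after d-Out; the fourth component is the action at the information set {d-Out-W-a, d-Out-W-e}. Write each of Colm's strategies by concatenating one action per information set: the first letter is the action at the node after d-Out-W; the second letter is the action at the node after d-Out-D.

6

Rowan has 24 pure strategies: d/Out/W/T, d/Out/W/H, d/Out/D/T, d/Out/D/H, d/Out/U/T, d/Out/U/H, d/Stay/W/T, d/Stay/W/H, d/Stay/D/T, d/Stay/D/H, d/Stay/U/T, d/Stay/U/H, c/Out/W/T, c/Out/W/H, c/Out/D/T, c/Out/D/H, c/Out/U/T, c/Out/U/H, c/Stay/W/T, c/Stay/W/H, c/Stay/D/T, c/Stay/D/H, c/Stay/U/T, c/Stay/U/H. Columns: ar, at, er, et.
{d/Out/W/T} → row (6,2) (6,2) (2,6) (2,6)
{d/Out/W/H} → row (2,2) (2,2) (0,4) (0,4)
{d/Out/D/T, d/Out/D/H} → row (6,6) (1,6) (6,6) (1,6)
{d/Out/U/T, d/Out/U/H} → row (2,1) (2,1) (2,1) (2,1)
{d/Stay/W/T, d/Stay/W/H, d/Stay/D/T, d/Stay/D/H, d/Stay/U/T, d/Stay/U/H} → row (4,2) (4,2) (4,2) (4,2)
{c/Out/W/T, c/Out/W/H, c/Out/D/T, c/Out/D/H, c/Out/U/T, c/Out/U/H, c/Stay/W/T, c/Stay/W/H, c/Stay/D/T, c/Stay/D/H, c/Stay/U/T, c/Stay/U/H} → row (5,3) (5,3) (5,3) (5,3)
That's 6 distinct rows out of 24 strategies.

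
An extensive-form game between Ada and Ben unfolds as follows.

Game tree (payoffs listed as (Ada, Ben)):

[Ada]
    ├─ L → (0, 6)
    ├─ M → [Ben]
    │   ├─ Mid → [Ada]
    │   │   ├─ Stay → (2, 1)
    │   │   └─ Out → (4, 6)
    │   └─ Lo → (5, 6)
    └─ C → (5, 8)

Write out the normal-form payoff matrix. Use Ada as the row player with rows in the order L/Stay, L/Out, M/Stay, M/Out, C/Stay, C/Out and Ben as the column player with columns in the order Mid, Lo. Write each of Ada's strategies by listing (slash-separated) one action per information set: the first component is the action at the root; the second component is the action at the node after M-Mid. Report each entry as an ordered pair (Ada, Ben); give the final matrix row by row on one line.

Row L/Stay: Mid→(0,6), Lo→(0,6)
Row L/Out: Mid→(0,6), Lo→(0,6)
Row M/Stay: Mid→(2,1), Lo→(5,6)
Row M/Out: Mid→(4,6), Lo→(5,6)
Row C/Stay: Mid→(5,8), Lo→(5,8)
Row C/Out: Mid→(5,8), Lo→(5,8)

L/Stay: (0,6) (0,6) | L/Out: (0,6) (0,6) | M/Stay: (2,1) (5,6) | M/Out: (4,6) (5,6) | C/Stay: (5,8) (5,8) | C/Out: (5,8) (5,8)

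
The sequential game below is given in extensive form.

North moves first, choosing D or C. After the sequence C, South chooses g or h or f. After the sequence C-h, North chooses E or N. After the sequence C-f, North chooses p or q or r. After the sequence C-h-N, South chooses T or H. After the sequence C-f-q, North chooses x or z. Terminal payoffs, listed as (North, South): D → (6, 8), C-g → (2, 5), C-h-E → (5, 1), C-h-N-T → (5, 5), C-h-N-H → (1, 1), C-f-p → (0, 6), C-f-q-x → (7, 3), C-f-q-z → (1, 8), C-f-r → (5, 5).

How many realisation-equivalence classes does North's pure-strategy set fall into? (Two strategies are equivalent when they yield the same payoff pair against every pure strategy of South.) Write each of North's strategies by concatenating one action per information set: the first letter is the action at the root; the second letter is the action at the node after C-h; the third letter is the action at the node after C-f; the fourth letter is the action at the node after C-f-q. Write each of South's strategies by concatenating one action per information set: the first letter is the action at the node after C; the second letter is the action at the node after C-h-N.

North has 24 pure strategies: DEpx, DEpz, DEqx, DEqz, DErx, DErz, DNpx, DNpz, DNqx, DNqz, DNrx, DNrz, CEpx, CEpz, CEqx, CEqz, CErx, CErz, CNpx, CNpz, CNqx, CNqz, CNrx, CNrz. Columns: gT, gH, hT, hH, fT, fH.
{DEpx, DEpz, DEqx, DEqz, DErx, DErz, DNpx, DNpz, DNqx, DNqz, DNrx, DNrz} → row (6,8) (6,8) (6,8) (6,8) (6,8) (6,8)
{CEpx, CEpz} → row (2,5) (2,5) (5,1) (5,1) (0,6) (0,6)
{CEqx} → row (2,5) (2,5) (5,1) (5,1) (7,3) (7,3)
{CEqz} → row (2,5) (2,5) (5,1) (5,1) (1,8) (1,8)
{CErx, CErz} → row (2,5) (2,5) (5,1) (5,1) (5,5) (5,5)
{CNpx, CNpz} → row (2,5) (2,5) (5,5) (1,1) (0,6) (0,6)
{CNqx} → row (2,5) (2,5) (5,5) (1,1) (7,3) (7,3)
{CNqz} → row (2,5) (2,5) (5,5) (1,1) (1,8) (1,8)
{CNrx, CNrz} → row (2,5) (2,5) (5,5) (1,1) (5,5) (5,5)
That's 9 distinct rows out of 24 strategies.

9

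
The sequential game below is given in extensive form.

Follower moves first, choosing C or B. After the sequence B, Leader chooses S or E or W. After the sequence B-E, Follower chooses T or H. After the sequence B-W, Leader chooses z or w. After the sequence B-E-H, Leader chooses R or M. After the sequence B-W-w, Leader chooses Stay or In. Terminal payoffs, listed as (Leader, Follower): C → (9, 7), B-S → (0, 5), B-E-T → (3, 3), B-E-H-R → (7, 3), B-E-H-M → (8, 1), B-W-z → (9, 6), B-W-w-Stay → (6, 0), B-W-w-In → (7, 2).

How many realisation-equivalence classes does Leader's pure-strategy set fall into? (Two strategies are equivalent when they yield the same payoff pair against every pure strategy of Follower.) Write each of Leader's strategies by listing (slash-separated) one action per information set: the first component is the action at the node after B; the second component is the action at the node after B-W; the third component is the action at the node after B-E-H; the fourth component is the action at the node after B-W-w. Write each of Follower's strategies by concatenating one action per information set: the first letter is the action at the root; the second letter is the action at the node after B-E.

Leader has 24 pure strategies: S/z/R/Stay, S/z/R/In, S/z/M/Stay, S/z/M/In, S/w/R/Stay, S/w/R/In, S/w/M/Stay, S/w/M/In, E/z/R/Stay, E/z/R/In, E/z/M/Stay, E/z/M/In, E/w/R/Stay, E/w/R/In, E/w/M/Stay, E/w/M/In, W/z/R/Stay, W/z/R/In, W/z/M/Stay, W/z/M/In, W/w/R/Stay, W/w/R/In, W/w/M/Stay, W/w/M/In. Columns: CT, CH, BT, BH.
{S/z/R/Stay, S/z/R/In, S/z/M/Stay, S/z/M/In, S/w/R/Stay, S/w/R/In, S/w/M/Stay, S/w/M/In} → row (9,7) (9,7) (0,5) (0,5)
{E/z/R/Stay, E/z/R/In, E/w/R/Stay, E/w/R/In} → row (9,7) (9,7) (3,3) (7,3)
{E/z/M/Stay, E/z/M/In, E/w/M/Stay, E/w/M/In} → row (9,7) (9,7) (3,3) (8,1)
{W/z/R/Stay, W/z/R/In, W/z/M/Stay, W/z/M/In} → row (9,7) (9,7) (9,6) (9,6)
{W/w/R/Stay, W/w/M/Stay} → row (9,7) (9,7) (6,0) (6,0)
{W/w/R/In, W/w/M/In} → row (9,7) (9,7) (7,2) (7,2)
That's 6 distinct rows out of 24 strategies.

6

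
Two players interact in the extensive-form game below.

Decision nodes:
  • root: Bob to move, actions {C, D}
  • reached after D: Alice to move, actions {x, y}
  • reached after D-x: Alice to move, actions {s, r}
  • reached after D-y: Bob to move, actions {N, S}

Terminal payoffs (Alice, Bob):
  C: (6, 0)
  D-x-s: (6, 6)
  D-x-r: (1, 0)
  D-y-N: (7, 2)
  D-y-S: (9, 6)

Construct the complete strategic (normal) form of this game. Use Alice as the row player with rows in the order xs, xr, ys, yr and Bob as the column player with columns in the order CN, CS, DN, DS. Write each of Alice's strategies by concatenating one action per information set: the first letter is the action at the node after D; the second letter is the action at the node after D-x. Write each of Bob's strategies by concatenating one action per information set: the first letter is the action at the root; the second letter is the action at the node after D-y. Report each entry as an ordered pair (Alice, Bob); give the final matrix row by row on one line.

Row xs: CN→(6,0), CS→(6,0), DN→(6,6), DS→(6,6)
Row xr: CN→(6,0), CS→(6,0), DN→(1,0), DS→(1,0)
Row ys: CN→(6,0), CS→(6,0), DN→(7,2), DS→(9,6)
Row yr: CN→(6,0), CS→(6,0), DN→(7,2), DS→(9,6)

xs: (6,0) (6,0) (6,6) (6,6) | xr: (6,0) (6,0) (1,0) (1,0) | ys: (6,0) (6,0) (7,2) (9,6) | yr: (6,0) (6,0) (7,2) (9,6)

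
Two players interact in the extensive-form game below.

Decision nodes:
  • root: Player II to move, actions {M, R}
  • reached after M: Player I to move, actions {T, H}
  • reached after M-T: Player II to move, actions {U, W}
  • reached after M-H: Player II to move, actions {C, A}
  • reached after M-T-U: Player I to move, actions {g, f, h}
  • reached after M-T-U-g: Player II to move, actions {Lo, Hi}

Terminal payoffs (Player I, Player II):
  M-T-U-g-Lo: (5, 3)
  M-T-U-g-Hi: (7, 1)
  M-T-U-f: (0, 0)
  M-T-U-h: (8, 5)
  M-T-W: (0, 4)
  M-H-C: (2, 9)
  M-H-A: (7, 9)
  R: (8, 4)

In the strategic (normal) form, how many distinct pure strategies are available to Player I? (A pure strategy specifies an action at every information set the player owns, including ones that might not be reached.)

Player I owns the node after M with actions {T, H} — two choices.
Player I owns the node after M-T-U with actions {g, f, h} — three choices.
A pure strategy fixes one action at each information set independently, so the count is the product 2 × 3 = 6.
(For reference, Player II has 16 pure strategies, giving a 6×16 normal-form matrix.)

6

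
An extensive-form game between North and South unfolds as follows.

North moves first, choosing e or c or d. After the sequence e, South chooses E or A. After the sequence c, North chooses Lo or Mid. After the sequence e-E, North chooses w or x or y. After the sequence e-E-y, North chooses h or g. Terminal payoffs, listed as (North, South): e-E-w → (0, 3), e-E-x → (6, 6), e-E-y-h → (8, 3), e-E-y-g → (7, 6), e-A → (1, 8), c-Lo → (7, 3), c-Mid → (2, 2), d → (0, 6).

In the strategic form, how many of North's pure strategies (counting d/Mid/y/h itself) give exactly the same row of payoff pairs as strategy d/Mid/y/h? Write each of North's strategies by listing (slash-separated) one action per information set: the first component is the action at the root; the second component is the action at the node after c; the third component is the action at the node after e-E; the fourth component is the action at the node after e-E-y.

Row for d/Mid/y/h (columns E, A): (0,6) (0,6).
Under d/Mid/y/h, North's choice at the node after c and at the node after e-E and at the node after e-E-y can never be reached regardless of what South does, so varying those choices leaves every outcome unchanged.
Holding the reachable choices fixed and varying the unreachable ones freely already gives 2 × 3 × 2 = 12 equivalent strategies.
No other strategy reproduces this row, so those 12 are the full class: d/Lo/w/h, d/Lo/w/g, d/Lo/x/h, d/Lo/x/g, d/Lo/y/h, d/Lo/y/g, d/Mid/w/h, d/Mid/w/g, d/Mid/x/h, d/Mid/x/g, d/Mid/y/h, d/Mid/y/g.

12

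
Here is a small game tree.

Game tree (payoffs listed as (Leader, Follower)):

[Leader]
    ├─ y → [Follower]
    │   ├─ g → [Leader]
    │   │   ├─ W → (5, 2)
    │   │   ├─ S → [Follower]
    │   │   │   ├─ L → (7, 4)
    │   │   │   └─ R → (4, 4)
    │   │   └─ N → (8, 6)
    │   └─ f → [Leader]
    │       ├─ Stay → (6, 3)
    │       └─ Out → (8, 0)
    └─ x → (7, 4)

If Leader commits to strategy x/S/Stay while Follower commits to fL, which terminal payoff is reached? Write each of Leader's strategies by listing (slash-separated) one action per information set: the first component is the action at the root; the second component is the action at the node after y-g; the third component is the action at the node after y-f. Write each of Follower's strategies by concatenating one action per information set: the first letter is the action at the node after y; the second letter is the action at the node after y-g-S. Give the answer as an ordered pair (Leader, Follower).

(7, 4)

Trace the play path from the root:
  Leader plays x
→ terminal payoff (7, 4).
(Leader's choice at the node after y-g is never reached on this path, so it doesn't affect the outcome.)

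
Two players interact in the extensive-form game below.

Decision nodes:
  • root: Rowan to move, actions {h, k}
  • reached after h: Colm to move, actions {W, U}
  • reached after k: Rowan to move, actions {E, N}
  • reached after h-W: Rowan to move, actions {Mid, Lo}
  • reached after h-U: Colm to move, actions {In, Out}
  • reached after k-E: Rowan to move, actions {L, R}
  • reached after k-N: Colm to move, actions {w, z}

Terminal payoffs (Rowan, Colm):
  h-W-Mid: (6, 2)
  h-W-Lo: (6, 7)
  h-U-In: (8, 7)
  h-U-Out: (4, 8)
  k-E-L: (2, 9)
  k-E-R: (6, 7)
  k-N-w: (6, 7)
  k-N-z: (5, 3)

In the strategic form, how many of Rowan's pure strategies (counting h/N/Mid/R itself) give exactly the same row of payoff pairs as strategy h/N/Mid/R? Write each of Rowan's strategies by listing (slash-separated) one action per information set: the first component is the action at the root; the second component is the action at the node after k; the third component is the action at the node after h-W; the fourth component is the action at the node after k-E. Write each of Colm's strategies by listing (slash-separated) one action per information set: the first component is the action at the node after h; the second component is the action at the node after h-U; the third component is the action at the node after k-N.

4

Row for h/N/Mid/R (columns W/In/w, W/In/z, W/Out/w, W/Out/z, U/In/w, U/In/z, U/Out/w, U/Out/z): (6,2) (6,2) (6,2) (6,2) (8,7) (8,7) (4,8) (4,8).
Under h/N/Mid/R, Rowan's choice at the node after k and at the node after k-E can never be reached regardless of what Colm does, so varying those choices leaves every outcome unchanged.
Holding the reachable choices fixed and varying the unreachable ones freely already gives 2 × 2 = 4 equivalent strategies.
No other strategy reproduces this row, so those 4 are the full class: h/E/Mid/L, h/E/Mid/R, h/N/Mid/L, h/N/Mid/R.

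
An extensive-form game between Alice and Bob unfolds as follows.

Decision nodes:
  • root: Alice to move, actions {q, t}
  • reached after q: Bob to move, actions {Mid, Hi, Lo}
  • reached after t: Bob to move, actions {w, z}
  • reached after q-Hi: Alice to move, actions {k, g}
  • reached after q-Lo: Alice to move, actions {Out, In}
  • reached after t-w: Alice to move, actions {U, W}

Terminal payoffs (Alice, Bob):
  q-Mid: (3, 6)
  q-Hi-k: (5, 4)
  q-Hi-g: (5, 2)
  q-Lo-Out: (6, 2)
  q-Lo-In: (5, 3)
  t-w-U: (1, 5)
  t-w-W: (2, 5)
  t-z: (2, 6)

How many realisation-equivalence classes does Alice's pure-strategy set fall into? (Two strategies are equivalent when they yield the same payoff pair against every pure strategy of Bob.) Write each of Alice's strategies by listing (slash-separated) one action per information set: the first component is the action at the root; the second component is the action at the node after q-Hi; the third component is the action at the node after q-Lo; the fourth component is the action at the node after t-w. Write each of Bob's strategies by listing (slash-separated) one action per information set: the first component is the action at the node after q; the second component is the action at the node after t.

6

Alice has 16 pure strategies: q/k/Out/U, q/k/Out/W, q/k/In/U, q/k/In/W, q/g/Out/U, q/g/Out/W, q/g/In/U, q/g/In/W, t/k/Out/U, t/k/Out/W, t/k/In/U, t/k/In/W, t/g/Out/U, t/g/Out/W, t/g/In/U, t/g/In/W. Columns: Mid/w, Mid/z, Hi/w, Hi/z, Lo/w, Lo/z.
{q/k/Out/U, q/k/Out/W} → row (3,6) (3,6) (5,4) (5,4) (6,2) (6,2)
{q/k/In/U, q/k/In/W} → row (3,6) (3,6) (5,4) (5,4) (5,3) (5,3)
{q/g/Out/U, q/g/Out/W} → row (3,6) (3,6) (5,2) (5,2) (6,2) (6,2)
{q/g/In/U, q/g/In/W} → row (3,6) (3,6) (5,2) (5,2) (5,3) (5,3)
{t/k/Out/U, t/k/In/U, t/g/Out/U, t/g/In/U} → row (1,5) (2,6) (1,5) (2,6) (1,5) (2,6)
{t/k/Out/W, t/k/In/W, t/g/Out/W, t/g/In/W} → row (2,5) (2,6) (2,5) (2,6) (2,5) (2,6)
That's 6 distinct rows out of 16 strategies.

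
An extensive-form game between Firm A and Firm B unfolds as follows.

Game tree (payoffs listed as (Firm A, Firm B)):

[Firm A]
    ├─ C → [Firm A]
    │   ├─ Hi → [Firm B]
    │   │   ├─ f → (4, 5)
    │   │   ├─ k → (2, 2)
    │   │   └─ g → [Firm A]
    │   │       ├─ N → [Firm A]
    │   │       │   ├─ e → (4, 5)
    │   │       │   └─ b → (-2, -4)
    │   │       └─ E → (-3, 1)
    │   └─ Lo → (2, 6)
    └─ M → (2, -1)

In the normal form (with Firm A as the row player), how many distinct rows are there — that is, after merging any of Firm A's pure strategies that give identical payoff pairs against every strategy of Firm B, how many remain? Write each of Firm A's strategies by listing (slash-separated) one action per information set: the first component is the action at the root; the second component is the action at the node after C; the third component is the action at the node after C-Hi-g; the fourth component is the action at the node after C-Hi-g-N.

Firm A has 16 pure strategies: C/Hi/N/e, C/Hi/N/b, C/Hi/E/e, C/Hi/E/b, C/Lo/N/e, C/Lo/N/b, C/Lo/E/e, C/Lo/E/b, M/Hi/N/e, M/Hi/N/b, M/Hi/E/e, M/Hi/E/b, M/Lo/N/e, M/Lo/N/b, M/Lo/E/e, M/Lo/E/b. Columns: f, k, g.
{C/Hi/N/e} → row (4,5) (2,2) (4,5)
{C/Hi/N/b} → row (4,5) (2,2) (-2,-4)
{C/Hi/E/e, C/Hi/E/b} → row (4,5) (2,2) (-3,1)
{C/Lo/N/e, C/Lo/N/b, C/Lo/E/e, C/Lo/E/b} → row (2,6) (2,6) (2,6)
{M/Hi/N/e, M/Hi/N/b, M/Hi/E/e, M/Hi/E/b, M/Lo/N/e, M/Lo/N/b, M/Lo/E/e, M/Lo/E/b} → row (2,-1) (2,-1) (2,-1)
That's 5 distinct rows out of 16 strategies.

5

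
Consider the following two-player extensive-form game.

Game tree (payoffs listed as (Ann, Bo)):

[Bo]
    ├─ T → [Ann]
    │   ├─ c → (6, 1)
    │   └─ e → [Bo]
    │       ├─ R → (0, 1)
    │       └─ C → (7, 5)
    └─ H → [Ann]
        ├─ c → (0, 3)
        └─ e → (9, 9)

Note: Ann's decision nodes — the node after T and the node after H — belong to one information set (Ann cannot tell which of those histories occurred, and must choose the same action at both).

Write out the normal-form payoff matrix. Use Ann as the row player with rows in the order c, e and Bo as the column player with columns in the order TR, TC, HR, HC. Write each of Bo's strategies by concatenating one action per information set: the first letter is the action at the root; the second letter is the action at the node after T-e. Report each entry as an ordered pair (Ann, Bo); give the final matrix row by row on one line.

c: (6,1) (6,1) (0,3) (0,3) | e: (0,1) (7,5) (9,9) (9,9)

Row c: TR→(6,1), TC→(6,1), HR→(0,3), HC→(0,3)
Row e: TR→(0,1), TC→(7,5), HR→(9,9), HC→(9,9)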